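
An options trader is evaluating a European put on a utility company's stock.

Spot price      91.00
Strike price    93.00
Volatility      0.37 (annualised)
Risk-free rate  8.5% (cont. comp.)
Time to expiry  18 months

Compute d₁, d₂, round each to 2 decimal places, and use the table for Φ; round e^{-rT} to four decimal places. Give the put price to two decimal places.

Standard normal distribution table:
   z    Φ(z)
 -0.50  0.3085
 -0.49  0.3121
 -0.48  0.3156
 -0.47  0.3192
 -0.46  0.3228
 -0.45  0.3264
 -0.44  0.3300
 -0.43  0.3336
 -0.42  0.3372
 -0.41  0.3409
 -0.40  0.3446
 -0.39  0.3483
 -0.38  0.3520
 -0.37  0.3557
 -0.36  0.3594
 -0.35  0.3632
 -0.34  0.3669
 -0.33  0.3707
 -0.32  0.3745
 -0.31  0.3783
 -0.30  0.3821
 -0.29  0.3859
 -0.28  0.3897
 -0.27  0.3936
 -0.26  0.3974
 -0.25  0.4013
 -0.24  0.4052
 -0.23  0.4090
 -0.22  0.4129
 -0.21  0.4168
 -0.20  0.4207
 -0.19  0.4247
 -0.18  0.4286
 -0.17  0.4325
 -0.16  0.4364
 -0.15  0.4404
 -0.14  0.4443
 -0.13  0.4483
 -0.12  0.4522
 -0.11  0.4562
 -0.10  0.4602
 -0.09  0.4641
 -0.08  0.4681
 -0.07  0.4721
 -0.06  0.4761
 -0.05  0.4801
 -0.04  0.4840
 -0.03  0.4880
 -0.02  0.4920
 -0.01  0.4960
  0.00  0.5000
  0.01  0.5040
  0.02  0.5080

11.23

T = 1.5;  σ√T = 0.4532
d₁ = [ln(91/93) + (0.085 + 0.37²/2)·1.5] / 0.4532 = [-0.0217 + 0.2302] / 0.4532 = 0.4600 → 0.46
d₂ = d₁ − σ√T = 0.4600 − 0.4532 = 0.0068 → 0.01
exp(−rT) = exp(−0.085·1.5) = 0.8803
N(−d₂) = N(-0.01) = 0.4960;  N(−d₁) = N(-0.46) = 0.3228
P = 93·0.8803·0.4960 − 91·0.3228 = 40.6065 − 29.3748 = 11.2317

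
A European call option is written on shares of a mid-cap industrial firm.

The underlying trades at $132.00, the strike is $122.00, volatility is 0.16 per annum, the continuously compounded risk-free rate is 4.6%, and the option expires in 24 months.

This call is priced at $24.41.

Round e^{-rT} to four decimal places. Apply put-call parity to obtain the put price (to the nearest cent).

e^(−rT) = e^(−0.046·2) = 0.9121
Put-call parity: C − P = S − K·e^(−rT) = 132 − 122·0.9121 = 132 − 111.2762 = 20.7238
P = C − (C − P) = 24.41 − (20.7238) = 3.6862

$3.69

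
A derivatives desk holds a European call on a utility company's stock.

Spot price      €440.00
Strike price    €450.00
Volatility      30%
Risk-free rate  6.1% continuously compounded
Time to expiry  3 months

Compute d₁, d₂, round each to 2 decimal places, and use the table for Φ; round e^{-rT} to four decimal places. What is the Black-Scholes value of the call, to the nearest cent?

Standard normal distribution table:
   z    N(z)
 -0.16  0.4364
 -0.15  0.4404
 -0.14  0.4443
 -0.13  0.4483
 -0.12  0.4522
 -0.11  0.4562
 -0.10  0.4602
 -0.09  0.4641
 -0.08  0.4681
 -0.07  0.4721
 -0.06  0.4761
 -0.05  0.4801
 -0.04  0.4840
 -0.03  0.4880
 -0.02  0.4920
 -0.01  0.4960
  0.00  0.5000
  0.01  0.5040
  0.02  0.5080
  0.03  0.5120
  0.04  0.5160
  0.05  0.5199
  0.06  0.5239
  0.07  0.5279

σ√T = 0.3 × 0.5000 = 0.1500
d₁ = [ln(440/450) + (0.061 + ½·0.3²)·0.25] / (σ√T) = (-0.0225 + 0.0265) / 0.1500 = 0.0268 ≈ 0.03
d₂ = 0.0268 − 0.1500 = -0.1232 ≈ -0.12
e^(−rT) = e^(−0.061·0.25) = 0.9849
N(d₁) = N(0.03) = 0.5120;  N(d₂) = N(-0.12) = 0.4522
C = 440·0.5120 − 450·0.9849·0.4522 = 225.2800 − 200.4173 = 24.8627

€24.86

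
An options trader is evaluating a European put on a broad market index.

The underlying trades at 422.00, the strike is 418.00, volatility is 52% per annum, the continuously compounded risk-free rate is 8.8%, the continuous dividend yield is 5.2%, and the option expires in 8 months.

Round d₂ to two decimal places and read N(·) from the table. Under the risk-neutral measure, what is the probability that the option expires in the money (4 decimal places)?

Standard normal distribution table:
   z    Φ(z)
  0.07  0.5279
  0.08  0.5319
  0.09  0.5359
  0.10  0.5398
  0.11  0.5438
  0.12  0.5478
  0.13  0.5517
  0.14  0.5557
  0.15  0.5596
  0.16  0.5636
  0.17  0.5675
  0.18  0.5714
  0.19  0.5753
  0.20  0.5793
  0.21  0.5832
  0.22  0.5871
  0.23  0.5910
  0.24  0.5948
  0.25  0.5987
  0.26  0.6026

T = 0.6667;  σ√T = 0.4246
d₁ = [ln(422/418) + (0.088 − 0.052 + 0.52²/2)·0.6667] / 0.4246 = [0.0095 + 0.1141] / 0.4246 = 0.2912 → 0.29
d₂ = d₁ − σ√T = 0.2912 − 0.4246 = -0.1333 → -0.13
Risk-neutral Pr[S_T < K] = N(−d₂) = N(0.13) = 0.5517

0.5517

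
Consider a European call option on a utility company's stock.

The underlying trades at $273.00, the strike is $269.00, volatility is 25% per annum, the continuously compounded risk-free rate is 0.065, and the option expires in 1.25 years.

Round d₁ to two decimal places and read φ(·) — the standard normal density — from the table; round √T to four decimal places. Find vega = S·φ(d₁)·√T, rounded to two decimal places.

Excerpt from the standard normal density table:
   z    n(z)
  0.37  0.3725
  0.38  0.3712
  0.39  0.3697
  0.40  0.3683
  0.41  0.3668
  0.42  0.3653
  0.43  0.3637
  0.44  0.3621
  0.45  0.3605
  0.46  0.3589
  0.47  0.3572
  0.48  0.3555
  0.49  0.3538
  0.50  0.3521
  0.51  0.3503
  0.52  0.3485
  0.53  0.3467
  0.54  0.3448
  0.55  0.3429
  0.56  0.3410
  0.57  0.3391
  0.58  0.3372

108.50

σ√T = 0.25 × 1.1180 = 0.2795
d₁ = [ln(273/269) + (0.065 + 0.25²/2)·1.25] / 0.2795 = [0.0148 + 0.1203] / 0.2795 = 0.4833 which rounds to 0.48
√T = √1.25 = 1.1180
φ(d₁) = φ(0.48) = 0.3555
vega = S·φ(d₁)·√T = 273·0.3555·1.1180 = 108.5036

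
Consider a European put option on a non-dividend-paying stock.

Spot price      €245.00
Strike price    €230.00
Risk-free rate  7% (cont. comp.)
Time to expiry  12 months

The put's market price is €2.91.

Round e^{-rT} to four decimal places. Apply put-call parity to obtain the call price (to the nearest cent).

€33.46

e^(−rT) = e^(−0.07·1) = 0.9324
Put-call parity: C − P = S − K·e^(−rT) = 245 − 230·0.9324 = 245 − 214.4520 = 30.5480
C = P + (C − P) = 2.91 + (30.5480) = 33.4580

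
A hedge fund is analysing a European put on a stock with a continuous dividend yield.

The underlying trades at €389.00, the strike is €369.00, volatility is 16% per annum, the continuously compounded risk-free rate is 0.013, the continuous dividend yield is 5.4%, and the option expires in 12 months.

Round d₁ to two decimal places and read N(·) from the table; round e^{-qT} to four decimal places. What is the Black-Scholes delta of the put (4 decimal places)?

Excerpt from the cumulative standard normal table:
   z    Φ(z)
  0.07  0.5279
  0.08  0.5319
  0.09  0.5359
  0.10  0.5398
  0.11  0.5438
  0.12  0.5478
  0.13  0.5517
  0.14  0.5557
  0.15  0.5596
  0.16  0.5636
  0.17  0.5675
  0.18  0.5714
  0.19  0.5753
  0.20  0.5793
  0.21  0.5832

σ√T = 0.16 × 1.0000 = 0.1600
d₁ = [ln(389/369) + (0.013 − 0.054 + 0.16²/2)·1] / 0.1600 = [0.0528 − 0.0282] / 0.1600 = 0.1536 ⇒ 0.15
N(d₁) = N(0.15) = 0.5596
Δ_put = e^(−qT)·(N(d₁) − 1) = 0.9474·(0.5596 − 1) = -0.4172

-0.4172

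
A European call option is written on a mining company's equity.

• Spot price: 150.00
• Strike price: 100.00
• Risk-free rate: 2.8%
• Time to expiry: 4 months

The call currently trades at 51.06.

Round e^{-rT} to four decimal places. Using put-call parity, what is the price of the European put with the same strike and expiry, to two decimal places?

0.13

e^(−rT) = e^(−0.028·0.3333) = 0.9907
Put-call parity: C − P = S − K·e^(−rT) = 150 − 100·0.9907 = 150 − 99.0700 = 50.9300
P = C − (C − P) = 51.06 − (50.9300) = 0.1300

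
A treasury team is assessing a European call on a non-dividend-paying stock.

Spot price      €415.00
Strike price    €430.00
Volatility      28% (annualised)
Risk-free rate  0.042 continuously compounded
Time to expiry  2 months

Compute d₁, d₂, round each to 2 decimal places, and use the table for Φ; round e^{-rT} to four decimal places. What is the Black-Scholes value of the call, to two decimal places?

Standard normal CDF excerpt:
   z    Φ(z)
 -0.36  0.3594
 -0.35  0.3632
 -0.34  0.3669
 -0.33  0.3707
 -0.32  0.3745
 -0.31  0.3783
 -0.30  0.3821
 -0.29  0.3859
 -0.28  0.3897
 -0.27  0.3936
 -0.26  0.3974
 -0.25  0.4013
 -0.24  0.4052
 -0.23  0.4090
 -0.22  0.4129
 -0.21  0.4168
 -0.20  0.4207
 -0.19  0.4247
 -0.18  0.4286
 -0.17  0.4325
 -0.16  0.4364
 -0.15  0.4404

€14.72

σ√T = 0.28·√0.1667 = 0.1143
ln(S/K) + (r + σ²/2)T = ln(415/430) + (0.042 + 0.28²/2)·0.1667 = -0.0355 + 0.0135 = -0.0220
d₁ = -0.0220 / 0.1143 = -0.1922 → -0.19
d₂ = d₁ − σ√T = -0.1922 − 0.1143 = -0.3065 → -0.31
exp(−rT) = exp(−0.042·0.1667) = 0.9930
C = 415·N(-0.19) − 430·0.9930·N(-0.31) = 415·0.4247 − 430·0.9930·0.3783 = 176.2505 − 161.5303 = 14.7202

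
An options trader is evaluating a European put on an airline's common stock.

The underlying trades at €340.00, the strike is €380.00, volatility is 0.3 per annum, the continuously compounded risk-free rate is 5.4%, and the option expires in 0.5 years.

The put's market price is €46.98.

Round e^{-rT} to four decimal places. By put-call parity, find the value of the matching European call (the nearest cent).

€17.09

e^(−rT) = e^(−0.054·0.5) = 0.9734
Put-call parity: C − P = S − K·e^(−rT) = 340 − 380·0.9734 = 340 − 369.8920 = -29.8920
C = P + (C − P) = 46.98 + (-29.8920) = 17.0880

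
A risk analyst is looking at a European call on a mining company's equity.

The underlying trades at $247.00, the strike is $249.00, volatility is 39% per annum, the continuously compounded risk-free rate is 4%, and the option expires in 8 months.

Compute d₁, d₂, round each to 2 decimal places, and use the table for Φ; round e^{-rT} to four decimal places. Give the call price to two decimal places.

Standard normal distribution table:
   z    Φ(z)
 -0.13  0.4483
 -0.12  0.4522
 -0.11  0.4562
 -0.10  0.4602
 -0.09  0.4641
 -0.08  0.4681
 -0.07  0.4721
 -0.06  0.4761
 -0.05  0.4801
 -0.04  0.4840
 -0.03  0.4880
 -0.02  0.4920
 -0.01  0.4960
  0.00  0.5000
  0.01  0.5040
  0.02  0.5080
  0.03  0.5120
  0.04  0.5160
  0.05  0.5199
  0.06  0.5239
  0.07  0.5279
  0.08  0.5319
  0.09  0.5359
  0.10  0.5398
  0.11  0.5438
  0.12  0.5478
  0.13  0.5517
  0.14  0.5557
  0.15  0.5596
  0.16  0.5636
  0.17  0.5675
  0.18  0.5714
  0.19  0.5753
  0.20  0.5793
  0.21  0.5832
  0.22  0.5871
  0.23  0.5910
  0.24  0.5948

T = 0.6667;  σ√T = 0.3184
d₁ = [ln(247/249) + (0.04 + ½·0.39²)·0.6667] / (σ√T) = (-0.0081 + 0.0774) / 0.3184 = 0.2176 ⇒ 0.22
d₂ = 0.2176 − 0.3184 = -0.1008 ⇒ -0.10
exp(−rT) = exp(−0.04·0.6667) = 0.9737
N(d₁) = N(0.22) = 0.5871;  N(d₂) = N(-0.10) = 0.4602
C = 247·0.5871 − 249·0.9737·0.4602 = 145.0137 − 111.5761 = 33.4376

$33.44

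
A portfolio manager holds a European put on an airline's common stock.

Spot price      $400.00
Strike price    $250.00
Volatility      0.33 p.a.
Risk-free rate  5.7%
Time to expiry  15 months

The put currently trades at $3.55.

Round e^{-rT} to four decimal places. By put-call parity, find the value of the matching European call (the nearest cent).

$170.75

e^(−rT) = e^(−0.057·1.25) = 0.9312
Put-call parity: C − P = S − K·e^(−rT) = 400 − 250·0.9312 = 400 − 232.8000 = 167.2000
C = P + (C − P) = 3.55 + (167.2000) = 170.7500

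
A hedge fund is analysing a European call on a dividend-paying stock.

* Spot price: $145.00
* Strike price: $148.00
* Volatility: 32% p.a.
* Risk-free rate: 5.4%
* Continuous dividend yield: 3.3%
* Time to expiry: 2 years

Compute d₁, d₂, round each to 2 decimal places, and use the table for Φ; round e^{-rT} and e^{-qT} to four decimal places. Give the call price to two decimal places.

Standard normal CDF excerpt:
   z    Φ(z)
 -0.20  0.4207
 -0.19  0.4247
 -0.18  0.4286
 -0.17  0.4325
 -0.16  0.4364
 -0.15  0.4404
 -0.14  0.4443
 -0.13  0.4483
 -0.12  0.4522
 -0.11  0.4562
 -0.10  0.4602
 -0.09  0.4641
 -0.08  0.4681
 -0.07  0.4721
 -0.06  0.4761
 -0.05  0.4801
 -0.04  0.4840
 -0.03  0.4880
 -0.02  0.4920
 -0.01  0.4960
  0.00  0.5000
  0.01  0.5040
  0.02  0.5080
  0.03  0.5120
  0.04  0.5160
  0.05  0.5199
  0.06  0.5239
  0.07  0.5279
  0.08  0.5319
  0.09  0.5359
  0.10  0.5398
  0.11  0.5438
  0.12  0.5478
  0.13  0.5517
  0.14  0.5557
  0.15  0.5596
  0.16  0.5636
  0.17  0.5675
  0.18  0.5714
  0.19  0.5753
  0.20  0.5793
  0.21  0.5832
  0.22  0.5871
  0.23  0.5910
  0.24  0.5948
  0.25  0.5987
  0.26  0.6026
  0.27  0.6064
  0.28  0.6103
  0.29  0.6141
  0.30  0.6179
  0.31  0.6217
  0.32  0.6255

T = 2;  σ√T = 0.4525
d₁ = [ln(145/148) + (0.054 − 0.033 + ½·0.32²)·2] / (σ√T) = (-0.0205 + 0.1444) / 0.4525 = 0.2738 ≈ 0.27
d₂ = 0.2738 − 0.4525 = -0.1787 ≈ -0.18
e^(−qT) = e^(−0.033·2) = 0.9361;  e^(−rT) = e^(−0.054·2) = 0.8976
N(d₁) = N(0.27) = 0.6064;  N(d₂) = N(-0.18) = 0.4286
C = 145·0.9361·0.6064 − 148·0.8976·0.4286 = 82.3094 − 56.9373 = 25.3721

$25.37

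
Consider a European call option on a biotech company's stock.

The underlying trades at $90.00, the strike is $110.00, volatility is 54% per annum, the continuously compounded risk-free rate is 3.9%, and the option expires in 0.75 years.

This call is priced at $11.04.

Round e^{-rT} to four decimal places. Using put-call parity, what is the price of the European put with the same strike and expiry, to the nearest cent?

$27.87

exp(−rT) = exp(−0.039·0.75) = 0.9712
Put-call parity: C − P = S − K·e^(−rT) = 90 − 110·0.9712 = 90 − 106.8320 = -16.8320
P = C − (C − P) = 11.04 − (-16.8320) = 27.8720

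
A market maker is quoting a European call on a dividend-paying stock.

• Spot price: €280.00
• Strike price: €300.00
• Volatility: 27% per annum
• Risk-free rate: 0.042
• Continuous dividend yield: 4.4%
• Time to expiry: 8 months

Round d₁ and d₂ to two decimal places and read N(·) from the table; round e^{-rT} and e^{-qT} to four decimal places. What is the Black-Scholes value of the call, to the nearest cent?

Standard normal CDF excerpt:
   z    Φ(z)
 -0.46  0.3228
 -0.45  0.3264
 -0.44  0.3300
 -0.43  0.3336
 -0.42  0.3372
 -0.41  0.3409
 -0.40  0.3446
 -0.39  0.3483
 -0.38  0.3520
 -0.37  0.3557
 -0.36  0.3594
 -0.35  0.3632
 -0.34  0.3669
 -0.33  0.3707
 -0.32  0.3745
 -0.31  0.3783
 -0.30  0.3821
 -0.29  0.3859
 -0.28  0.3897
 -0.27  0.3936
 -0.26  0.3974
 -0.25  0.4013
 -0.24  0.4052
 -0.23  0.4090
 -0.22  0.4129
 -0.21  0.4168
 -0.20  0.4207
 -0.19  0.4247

€16.01

T = 0.6667;  σ√T = 0.2205
d₁ = [ln(280/300) + (0.042 − 0.044 + 0.27²/2)·0.6667] / 0.2205 = [-0.0690 + 0.0230] / 0.2205 = -0.2088 which rounds to -0.21
d₂ = d₁ − σ√T = -0.2088 − 0.2205 = -0.4292 which rounds to -0.43
e^(−qT) = e^(−0.044·0.6667) = 0.9711;  e^(−rT) = e^(−0.042·0.6667) = 0.9724
C = 280·0.9711·N(-0.21) − 300·0.9724·N(-0.43) = 280·0.9711·0.4168 − 300·0.9724·0.3336 = 113.3313 − 97.3178 = 16.0135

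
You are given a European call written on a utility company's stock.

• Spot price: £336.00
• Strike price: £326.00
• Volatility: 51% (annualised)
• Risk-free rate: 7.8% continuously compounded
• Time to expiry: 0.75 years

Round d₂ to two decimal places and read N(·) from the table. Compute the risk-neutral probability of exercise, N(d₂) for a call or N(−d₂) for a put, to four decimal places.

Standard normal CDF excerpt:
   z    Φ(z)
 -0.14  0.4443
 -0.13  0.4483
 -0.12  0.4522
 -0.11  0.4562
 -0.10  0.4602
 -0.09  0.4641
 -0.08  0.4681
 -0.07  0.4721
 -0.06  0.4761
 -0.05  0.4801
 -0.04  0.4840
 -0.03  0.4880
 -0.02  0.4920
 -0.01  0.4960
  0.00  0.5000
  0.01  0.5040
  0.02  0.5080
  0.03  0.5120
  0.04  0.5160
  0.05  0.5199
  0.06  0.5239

σ√T = 0.51·√0.75 = 0.4417
ln(S/K) + (r + σ²/2)T = ln(336/326) + (0.078 + 0.51²/2)·0.75 = 0.0302 + 0.1560 = 0.1863
d₁ = 0.1863 / 0.4417 = 0.4217 ⇒ 0.42
d₂ = d₁ − σ√T = 0.4217 − 0.4417 = -0.0200 ⇒ -0.02
Risk-neutral Pr[S_T > K] = N(d₂) = N(-0.02) = 0.4920

0.4920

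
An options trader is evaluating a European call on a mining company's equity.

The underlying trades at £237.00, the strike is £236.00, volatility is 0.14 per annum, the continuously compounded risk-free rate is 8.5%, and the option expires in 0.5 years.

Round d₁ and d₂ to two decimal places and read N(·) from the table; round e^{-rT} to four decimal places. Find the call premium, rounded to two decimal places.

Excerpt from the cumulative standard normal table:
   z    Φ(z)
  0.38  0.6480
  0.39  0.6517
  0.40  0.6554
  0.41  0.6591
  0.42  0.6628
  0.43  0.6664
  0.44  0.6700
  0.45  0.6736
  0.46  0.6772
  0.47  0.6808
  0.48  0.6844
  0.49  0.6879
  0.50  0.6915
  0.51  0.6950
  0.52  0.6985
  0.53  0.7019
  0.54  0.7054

σ√T = 0.14·√0.5 = 0.0990
ln(S/K) + (r + σ²/2)T = ln(237/236) + (0.085 + 0.14²/2)·0.5 = 0.0042 + 0.0474 = 0.0516
d₁ = 0.0516 / 0.0990 = 0.5215 ⇒ 0.52
d₂ = d₁ − σ√T = 0.5215 − 0.0990 = 0.4225 ⇒ 0.42
e^(−rT) = e^(−0.085·0.5) = 0.9584
N(d₁) = N(0.52) = 0.6985;  N(d₂) = N(0.42) = 0.6628
C = 237·0.6985 − 236·0.9584·0.6628 = 165.5445 − 149.9137 = 15.6308

£15.63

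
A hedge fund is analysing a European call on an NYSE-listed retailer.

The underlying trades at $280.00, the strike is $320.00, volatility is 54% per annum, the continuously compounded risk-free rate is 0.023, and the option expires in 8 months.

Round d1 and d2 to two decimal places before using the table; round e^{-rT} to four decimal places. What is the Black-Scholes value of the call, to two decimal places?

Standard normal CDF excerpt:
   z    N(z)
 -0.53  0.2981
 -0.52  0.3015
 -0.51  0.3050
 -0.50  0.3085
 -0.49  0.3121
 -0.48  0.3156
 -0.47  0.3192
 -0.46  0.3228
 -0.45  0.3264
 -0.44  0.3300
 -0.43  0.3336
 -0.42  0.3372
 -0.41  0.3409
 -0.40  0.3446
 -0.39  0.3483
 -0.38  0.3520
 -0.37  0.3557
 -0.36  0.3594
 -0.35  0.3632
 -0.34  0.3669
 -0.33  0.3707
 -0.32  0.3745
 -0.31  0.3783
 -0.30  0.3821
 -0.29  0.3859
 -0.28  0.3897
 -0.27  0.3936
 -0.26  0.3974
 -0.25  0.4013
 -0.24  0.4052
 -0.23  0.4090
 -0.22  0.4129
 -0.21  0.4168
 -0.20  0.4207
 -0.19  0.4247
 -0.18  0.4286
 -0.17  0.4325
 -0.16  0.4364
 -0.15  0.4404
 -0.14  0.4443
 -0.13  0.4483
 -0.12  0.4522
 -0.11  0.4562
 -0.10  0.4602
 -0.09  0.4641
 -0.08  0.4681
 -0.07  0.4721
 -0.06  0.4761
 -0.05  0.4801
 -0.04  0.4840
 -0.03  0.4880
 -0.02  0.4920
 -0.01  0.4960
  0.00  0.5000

σ√T = 0.54 × 0.8165 = 0.4409
d₁ = [ln(280/320) + (0.023 + ½·0.54²)·0.6667] / (σ√T) = (-0.1335 + 0.1125) / 0.4409 = -0.0476 ⇒ -0.05
d₂ = -0.0476 − 0.4409 = -0.4885 ⇒ -0.49
e^(−rT) = e^(−0.023·0.6667) = 0.9848
N(d₁) = N(-0.05) = 0.4801;  N(d₂) = N(-0.49) = 0.3121
C = 280·0.4801 − 320·0.9848·0.3121 = 134.4280 − 98.3539 = 36.0741

$36.07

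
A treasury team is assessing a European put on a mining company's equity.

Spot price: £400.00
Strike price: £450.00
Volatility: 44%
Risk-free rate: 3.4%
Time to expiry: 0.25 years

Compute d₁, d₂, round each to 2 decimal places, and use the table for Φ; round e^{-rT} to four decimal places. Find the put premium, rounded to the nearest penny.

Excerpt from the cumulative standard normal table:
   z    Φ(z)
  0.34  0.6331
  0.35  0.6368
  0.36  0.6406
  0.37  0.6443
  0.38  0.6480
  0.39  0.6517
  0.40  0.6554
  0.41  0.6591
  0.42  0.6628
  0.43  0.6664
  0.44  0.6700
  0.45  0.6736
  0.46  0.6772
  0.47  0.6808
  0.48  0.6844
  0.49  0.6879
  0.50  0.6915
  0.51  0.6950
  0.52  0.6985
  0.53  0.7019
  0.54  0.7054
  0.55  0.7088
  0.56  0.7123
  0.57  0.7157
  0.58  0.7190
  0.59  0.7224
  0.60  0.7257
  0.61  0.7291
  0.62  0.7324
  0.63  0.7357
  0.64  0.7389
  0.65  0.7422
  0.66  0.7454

T = 0.25;  σ√T = 0.2200
d₁ = [ln(400/450) + (0.034 + ½·0.44²)·0.25] / (σ√T) = (-0.1178 + 0.0327) / 0.2200 = -0.3867 → -0.39
d₂ = -0.3867 − 0.2200 = -0.6067 → -0.61
exp(−rT) = exp(−0.034·0.25) = 0.9915
N(−d₂) = N(0.61) = 0.7291;  N(−d₁) = N(0.39) = 0.6517
P = 450·0.9915·0.7291 − 400·0.6517 = 325.3062 − 260.6800 = 64.6262

£64.63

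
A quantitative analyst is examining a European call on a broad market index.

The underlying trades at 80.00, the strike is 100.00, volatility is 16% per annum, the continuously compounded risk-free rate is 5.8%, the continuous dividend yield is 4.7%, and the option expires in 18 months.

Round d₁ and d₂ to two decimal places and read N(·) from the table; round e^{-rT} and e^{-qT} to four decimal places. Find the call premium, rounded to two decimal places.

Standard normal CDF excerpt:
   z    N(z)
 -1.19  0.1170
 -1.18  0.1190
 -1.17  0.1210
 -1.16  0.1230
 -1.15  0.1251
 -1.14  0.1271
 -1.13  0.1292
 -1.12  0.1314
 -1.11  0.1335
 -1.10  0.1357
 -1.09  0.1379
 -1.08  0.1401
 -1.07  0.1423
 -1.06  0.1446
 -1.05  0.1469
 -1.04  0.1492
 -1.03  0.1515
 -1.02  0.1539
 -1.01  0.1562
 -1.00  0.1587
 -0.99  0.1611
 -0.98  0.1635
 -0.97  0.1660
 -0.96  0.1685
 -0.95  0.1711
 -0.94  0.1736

1.09

σ√T = 0.16 × 1.2247 = 0.1960
ln(S/K) + (r − q + σ²/2)T = ln(80/100) + (0.058 − 0.047 + 0.16²/2)·1.5 = -0.2231 + 0.0357 = -0.1874
d₁ = -0.1874 / 0.1960 = -0.9565 ⇒ -0.96
d₂ = d₁ − σ√T = -0.9565 − 0.1960 = -1.1525 ⇒ -1.15
e^(−qT) = e^(−0.047·1.5) = 0.9319;  e^(−rT) = e^(−0.058·1.5) = 0.9167
N(d₁) = N(-0.96) = 0.1685;  N(d₂) = N(-1.15) = 0.1251
C = 80·0.9319·0.1685 − 100·0.9167·0.1251 = 12.5620 − 11.4679 = 1.0941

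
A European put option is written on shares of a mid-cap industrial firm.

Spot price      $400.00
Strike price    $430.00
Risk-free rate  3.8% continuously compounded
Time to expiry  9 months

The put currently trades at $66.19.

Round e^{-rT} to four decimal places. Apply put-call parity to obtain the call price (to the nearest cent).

exp(−rT) = exp(−0.038·0.75) = 0.9719
Put-call parity: C − P = S − K·e^(−rT) = 400 − 430·0.9719 = 400 − 417.9170 = -17.9170
C = P + (C − P) = 66.19 + (-17.9170) = 48.2730

$48.27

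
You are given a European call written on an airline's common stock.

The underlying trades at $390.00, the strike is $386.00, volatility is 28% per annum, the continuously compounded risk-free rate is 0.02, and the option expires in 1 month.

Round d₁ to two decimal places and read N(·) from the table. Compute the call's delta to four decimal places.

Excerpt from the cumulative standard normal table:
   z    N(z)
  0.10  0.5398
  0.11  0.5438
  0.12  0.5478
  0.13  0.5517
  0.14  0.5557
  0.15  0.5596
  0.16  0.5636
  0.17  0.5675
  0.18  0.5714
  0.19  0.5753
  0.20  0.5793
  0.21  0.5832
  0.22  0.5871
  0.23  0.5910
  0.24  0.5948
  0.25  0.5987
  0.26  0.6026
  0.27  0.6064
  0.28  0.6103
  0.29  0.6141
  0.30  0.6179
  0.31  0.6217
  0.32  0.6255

T = 0.08333;  σ√T = 0.0808
d₁ = [ln(390/386) + (0.02 + ½·0.28²)·0.08333] / (σ√T) = (0.0103 + 0.0049) / 0.0808 = 0.1886 → 0.19
N(d₁) = N(0.19) = 0.5753
Δ_call = N(d₁) = 0.5753

0.5753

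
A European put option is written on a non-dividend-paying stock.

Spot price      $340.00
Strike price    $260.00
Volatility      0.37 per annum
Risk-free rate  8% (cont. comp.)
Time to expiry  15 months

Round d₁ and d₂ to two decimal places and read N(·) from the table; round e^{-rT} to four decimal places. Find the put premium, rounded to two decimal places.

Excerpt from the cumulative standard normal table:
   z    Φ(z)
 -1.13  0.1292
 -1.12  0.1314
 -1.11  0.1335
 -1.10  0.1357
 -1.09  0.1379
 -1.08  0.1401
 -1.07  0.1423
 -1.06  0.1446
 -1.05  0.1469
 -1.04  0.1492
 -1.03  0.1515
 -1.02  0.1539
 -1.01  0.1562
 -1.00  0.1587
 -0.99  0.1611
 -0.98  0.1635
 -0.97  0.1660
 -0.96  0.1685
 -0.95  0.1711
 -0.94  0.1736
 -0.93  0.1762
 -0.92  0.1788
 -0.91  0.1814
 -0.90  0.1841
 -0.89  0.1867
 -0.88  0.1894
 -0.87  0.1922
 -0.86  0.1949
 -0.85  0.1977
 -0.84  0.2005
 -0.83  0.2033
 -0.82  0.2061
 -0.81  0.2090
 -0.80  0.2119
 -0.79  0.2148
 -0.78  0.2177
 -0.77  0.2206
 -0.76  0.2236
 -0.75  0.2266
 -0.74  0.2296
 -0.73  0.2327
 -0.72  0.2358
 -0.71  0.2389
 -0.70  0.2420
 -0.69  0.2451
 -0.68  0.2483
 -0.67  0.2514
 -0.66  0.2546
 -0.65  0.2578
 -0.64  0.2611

$12.27

T = 1.25;  σ√T = 0.4137
d₁ = [ln(340/260) + (0.08 + 0.37²/2)·1.25] / 0.4137 = [0.2683 + 0.1856] / 0.4137 = 1.0971 which rounds to 1.10
d₂ = d₁ − σ√T = 1.0971 − 0.4137 = 0.6834 which rounds to 0.68
exp(−rT) = exp(−0.08·1.25) = 0.9048
P = 260·0.9048·N(-0.68) − 340·N(-1.10) = 260·0.9048·0.2483 − 340·0.1357 = 58.4121 − 46.1380 = 12.2741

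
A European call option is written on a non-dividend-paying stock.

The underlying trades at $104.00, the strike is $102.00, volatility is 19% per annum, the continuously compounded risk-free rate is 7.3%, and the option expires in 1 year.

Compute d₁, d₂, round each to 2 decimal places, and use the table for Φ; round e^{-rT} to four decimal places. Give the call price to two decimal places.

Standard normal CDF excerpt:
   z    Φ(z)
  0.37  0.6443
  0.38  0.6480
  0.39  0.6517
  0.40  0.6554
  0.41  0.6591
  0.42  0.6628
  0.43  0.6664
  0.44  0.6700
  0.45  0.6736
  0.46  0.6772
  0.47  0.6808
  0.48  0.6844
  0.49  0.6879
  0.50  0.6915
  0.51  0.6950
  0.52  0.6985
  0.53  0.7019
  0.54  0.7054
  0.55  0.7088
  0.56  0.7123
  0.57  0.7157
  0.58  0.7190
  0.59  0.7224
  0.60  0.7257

σ√T = 0.19·√1 = 0.1900
d₁ = [ln(104/102) + (0.073 + 0.19²/2)·1] / 0.1900 = [0.0194 + 0.0910] / 0.1900 = 0.5814 → 0.58
d₂ = d₁ − σ√T = 0.5814 − 0.1900 = 0.3914 → 0.39
exp(−rT) = exp(−0.073·1) = 0.9296
N(d₁) = N(0.58) = 0.7190;  N(d₂) = N(0.39) = 0.6517
C = 104·0.7190 − 102·0.9296·0.6517 = 74.7760 − 61.7937 = 12.9823

$12.98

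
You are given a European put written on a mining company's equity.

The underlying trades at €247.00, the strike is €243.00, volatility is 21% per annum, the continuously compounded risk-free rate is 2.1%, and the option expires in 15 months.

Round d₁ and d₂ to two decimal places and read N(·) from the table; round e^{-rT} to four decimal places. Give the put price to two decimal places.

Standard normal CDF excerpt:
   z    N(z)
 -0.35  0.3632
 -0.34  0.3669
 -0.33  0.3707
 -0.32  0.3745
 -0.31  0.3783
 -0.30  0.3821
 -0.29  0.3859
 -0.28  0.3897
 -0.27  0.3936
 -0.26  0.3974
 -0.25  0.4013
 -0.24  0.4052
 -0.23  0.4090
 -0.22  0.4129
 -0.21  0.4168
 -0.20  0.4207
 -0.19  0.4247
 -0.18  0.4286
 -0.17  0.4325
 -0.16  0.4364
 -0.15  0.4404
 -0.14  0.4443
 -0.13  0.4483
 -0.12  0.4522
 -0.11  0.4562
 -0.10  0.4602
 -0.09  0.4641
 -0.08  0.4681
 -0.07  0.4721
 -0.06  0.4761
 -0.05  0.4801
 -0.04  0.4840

€18.32

T = 1.25;  σ√T = 0.2348
ln(S/K) + (r + σ²/2)T = ln(247/243) + (0.021 + 0.21²/2)·1.25 = 0.0163 + 0.0538 = 0.0701
d₁ = 0.0701 / 0.2348 = 0.2987 → 0.30
d₂ = d₁ − σ√T = 0.2987 − 0.2348 = 0.0639 → 0.06
e^(−rT) = e^(−0.021·1.25) = 0.9741
N(−d₂) = N(-0.06) = 0.4761;  N(−d₁) = N(-0.30) = 0.3821
P = 243·0.9741·0.4761 − 247·0.3821 = 112.6959 − 94.3787 = 18.3172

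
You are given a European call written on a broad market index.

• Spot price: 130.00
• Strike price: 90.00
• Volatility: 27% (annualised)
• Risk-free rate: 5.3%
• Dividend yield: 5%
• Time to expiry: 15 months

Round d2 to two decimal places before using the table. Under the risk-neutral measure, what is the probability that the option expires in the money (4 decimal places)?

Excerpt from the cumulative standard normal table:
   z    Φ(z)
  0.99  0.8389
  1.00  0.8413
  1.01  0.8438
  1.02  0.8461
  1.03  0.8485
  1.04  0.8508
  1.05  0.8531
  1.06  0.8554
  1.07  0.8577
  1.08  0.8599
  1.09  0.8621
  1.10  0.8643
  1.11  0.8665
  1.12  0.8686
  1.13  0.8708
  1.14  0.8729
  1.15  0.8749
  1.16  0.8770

T = 1.25;  σ√T = 0.3019
d₁ = [ln(130/90) + (0.053 − 0.05 + 0.27²/2)·1.25] / 0.3019 = [0.3677 + 0.0493] / 0.3019 = 1.3815 ⇒ 1.38
d₂ = d₁ − σ√T = 1.3815 − 0.3019 = 1.0796 ⇒ 1.08
Risk-neutral Pr[S_T > K] = N(d₂) = N(1.08) = 0.8599

0.8599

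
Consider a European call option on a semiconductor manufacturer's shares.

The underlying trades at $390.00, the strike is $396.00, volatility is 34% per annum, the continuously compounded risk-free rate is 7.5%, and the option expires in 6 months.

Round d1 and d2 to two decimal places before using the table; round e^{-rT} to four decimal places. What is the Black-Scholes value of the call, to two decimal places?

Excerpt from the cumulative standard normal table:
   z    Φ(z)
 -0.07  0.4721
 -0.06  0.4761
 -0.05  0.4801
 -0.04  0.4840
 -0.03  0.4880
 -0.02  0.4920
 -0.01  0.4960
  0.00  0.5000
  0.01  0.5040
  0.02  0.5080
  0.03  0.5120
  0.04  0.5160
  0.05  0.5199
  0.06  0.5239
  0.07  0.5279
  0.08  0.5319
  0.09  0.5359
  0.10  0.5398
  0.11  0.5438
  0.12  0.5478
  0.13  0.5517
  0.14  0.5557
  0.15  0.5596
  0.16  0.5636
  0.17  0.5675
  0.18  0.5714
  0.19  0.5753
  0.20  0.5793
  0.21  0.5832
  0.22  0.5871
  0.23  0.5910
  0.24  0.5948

T = 0.5;  σ√T = 0.2404
d₁ = [ln(390/396) + (0.075 + ½·0.34²)·0.5] / (σ√T) = (-0.0153 + 0.0664) / 0.2404 = 0.2127 ≈ 0.21
d₂ = 0.2127 − 0.2404 = -0.0277 ≈ -0.03
e^(−rT) = e^(−0.075·0.5) = 0.9632
N(d₁) = N(0.21) = 0.5832;  N(d₂) = N(-0.03) = 0.4880
C = 390·0.5832 − 396·0.9632·0.4880 = 227.4480 − 186.1365 = 41.3115

$41.31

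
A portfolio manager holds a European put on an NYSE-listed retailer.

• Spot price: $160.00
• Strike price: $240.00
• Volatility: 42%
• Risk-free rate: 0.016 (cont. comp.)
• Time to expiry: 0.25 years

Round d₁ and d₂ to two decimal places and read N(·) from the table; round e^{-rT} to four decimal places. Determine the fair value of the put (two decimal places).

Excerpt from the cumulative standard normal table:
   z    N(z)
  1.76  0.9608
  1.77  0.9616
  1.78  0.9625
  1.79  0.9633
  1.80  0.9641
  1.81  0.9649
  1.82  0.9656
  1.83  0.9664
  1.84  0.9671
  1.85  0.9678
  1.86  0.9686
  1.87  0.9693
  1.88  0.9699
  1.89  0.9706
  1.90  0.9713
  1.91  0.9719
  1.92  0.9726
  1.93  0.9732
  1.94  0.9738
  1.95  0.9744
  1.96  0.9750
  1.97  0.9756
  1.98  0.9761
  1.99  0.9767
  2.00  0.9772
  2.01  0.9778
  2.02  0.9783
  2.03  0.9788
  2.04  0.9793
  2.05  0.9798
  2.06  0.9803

$79.47

σ√T = 0.42·√0.25 = 0.2100
d₁ = [ln(160/240) + (0.016 + ½·0.42²)·0.25] / (σ√T) = (-0.4055 + 0.0260) / 0.2100 = -1.8067 ⇒ -1.81
d₂ = -1.8067 − 0.2100 = -2.0167 ⇒ -2.02
exp(−rT) = exp(−0.016·0.25) = 0.9960
P = 240·0.9960·N(2.02) − 160·N(1.81) = 240·0.9960·0.9783 − 160·0.9649 = 233.8528 − 154.3840 = 79.4688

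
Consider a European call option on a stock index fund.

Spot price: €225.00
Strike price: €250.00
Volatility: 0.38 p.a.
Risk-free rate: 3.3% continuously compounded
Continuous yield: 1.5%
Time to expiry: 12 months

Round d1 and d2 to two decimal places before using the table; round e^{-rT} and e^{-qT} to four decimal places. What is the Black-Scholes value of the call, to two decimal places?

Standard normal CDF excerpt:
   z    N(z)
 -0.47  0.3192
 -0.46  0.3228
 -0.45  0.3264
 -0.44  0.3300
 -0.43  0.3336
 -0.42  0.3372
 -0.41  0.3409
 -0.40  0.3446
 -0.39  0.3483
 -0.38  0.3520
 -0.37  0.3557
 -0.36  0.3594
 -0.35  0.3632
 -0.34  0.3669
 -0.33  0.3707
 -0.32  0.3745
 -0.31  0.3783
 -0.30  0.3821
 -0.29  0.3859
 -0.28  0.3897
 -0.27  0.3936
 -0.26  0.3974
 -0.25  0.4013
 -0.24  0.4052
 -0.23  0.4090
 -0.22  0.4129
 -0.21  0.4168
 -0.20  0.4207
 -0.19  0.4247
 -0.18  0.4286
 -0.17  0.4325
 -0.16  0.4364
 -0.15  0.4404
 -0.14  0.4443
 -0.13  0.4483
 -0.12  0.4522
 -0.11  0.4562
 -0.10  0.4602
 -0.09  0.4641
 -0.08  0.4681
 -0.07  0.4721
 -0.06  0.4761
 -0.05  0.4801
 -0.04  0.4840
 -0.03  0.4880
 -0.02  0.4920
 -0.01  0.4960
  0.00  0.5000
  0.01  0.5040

€25.72

T = 1;  σ√T = 0.3800
ln(S/K) + (r − q + σ²/2)T = ln(225/250) + (0.033 − 0.015 + 0.38²/2)·1 = -0.1054 + 0.0902 = -0.0152
d₁ = -0.0152 / 0.3800 = -0.0399 which rounds to -0.04
d₂ = d₁ − σ√T = -0.0399 − 0.3800 = -0.4199 which rounds to -0.42
e^(−qT) = e^(−0.015·1) = 0.9851;  e^(−rT) = e^(−0.033·1) = 0.9675
N(d₁) = N(-0.04) = 0.4840;  N(d₂) = N(-0.42) = 0.3372
C = 225·0.9851·0.4840 − 250·0.9675·0.3372 = 107.2774 − 81.5602 = 25.7171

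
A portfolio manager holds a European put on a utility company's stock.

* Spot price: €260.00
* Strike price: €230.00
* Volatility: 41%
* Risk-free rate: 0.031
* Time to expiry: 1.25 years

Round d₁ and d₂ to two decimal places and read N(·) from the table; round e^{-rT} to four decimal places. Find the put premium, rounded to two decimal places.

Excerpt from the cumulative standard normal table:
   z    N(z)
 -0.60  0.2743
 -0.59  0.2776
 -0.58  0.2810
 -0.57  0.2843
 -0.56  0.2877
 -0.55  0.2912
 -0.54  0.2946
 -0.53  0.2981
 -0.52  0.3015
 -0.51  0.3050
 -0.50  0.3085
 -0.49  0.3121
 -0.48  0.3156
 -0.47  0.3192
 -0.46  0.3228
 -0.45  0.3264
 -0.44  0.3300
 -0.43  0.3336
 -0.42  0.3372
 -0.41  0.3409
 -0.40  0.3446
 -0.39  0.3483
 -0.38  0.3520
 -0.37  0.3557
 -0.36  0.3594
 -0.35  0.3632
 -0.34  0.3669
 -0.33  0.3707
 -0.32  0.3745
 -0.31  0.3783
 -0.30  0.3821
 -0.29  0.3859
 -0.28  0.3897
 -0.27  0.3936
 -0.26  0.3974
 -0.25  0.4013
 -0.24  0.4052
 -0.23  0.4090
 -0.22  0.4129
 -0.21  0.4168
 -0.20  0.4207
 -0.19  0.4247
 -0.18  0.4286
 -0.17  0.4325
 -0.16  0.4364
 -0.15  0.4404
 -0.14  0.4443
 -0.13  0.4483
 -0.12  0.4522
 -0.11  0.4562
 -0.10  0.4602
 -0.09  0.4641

σ√T = 0.41·√1.25 = 0.4584
d₁ = [ln(260/230) + (0.031 + ½·0.41²)·1.25] / (σ√T) = (0.1226 + 0.1438) / 0.4584 = 0.5812 which rounds to 0.58
d₂ = 0.5812 − 0.4584 = 0.1228 which rounds to 0.12
exp(−rT) = exp(−0.031·1.25) = 0.9620
P = 230·0.9620·N(-0.12) − 260·N(-0.58) = 230·0.9620·0.4522 − 260·0.2810 = 100.0538 − 73.0600 = 26.9938

€26.99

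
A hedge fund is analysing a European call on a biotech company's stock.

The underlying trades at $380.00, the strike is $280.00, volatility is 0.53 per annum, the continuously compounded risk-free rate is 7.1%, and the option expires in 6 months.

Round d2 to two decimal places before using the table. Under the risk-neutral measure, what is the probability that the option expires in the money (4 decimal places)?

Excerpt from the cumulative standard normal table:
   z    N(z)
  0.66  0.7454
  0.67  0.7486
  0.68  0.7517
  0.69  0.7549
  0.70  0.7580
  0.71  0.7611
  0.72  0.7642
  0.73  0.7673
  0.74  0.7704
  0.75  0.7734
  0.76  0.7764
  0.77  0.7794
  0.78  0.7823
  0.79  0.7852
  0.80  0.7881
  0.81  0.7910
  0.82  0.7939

0.7642

σ√T = 0.53·√0.5 = 0.3748
d₁ = [ln(380/280) + (0.071 + 0.53²/2)·0.5] / 0.3748 = [0.3054 + 0.1057] / 0.3748 = 1.0970 ⇒ 1.10
d₂ = d₁ − σ√T = 1.0970 − 0.3748 = 0.7222 ⇒ 0.72
Risk-neutral Pr[S_T > K] = N(d₂) = N(0.72) = 0.7642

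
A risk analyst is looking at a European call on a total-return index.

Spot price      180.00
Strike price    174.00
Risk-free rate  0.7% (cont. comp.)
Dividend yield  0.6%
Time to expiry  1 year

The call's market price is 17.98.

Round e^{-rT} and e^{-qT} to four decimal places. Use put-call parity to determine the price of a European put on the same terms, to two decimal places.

11.84

e^(−qT) = e^(−0.006·1) = 0.9940;  e^(−rT) = e^(−0.007·1) = 0.9930
Put-call parity: C − P = S·e^(−qT) − K·e^(−rT) = 180·0.9940 − 174·0.9930 = 178.9200 − 172.7820 = 6.1380
P = C − (C − P) = 17.98 − (6.1380) = 11.8420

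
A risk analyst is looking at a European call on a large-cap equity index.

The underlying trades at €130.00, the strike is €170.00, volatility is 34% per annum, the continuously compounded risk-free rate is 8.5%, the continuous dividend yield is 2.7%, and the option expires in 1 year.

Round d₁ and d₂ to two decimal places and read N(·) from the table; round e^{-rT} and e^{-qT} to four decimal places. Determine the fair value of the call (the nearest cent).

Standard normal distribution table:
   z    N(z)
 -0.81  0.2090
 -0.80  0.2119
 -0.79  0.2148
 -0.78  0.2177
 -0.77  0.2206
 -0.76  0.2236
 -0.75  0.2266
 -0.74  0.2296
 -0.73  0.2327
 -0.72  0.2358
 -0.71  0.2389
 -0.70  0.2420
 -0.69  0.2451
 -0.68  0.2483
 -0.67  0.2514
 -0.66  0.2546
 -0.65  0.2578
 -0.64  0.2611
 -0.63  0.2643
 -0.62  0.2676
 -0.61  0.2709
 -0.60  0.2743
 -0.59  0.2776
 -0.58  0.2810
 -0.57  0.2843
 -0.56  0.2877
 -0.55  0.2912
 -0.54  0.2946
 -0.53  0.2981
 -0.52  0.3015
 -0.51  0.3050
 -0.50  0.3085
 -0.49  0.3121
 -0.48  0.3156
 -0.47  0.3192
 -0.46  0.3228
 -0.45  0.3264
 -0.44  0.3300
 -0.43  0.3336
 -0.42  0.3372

€7.76

σ√T = 0.34 × 1.0000 = 0.3400
d₁ = [ln(130/170) + (0.085 − 0.027 + ½·0.34²)·1] / (σ√T) = (-0.2683 + 0.1158) / 0.3400 = -0.4484 ≈ -0.45
d₂ = -0.4484 − 0.3400 = -0.7884 ≈ -0.79
exp(−qT) = exp(−0.027·1) = 0.9734;  exp(−rT) = exp(−0.085·1) = 0.9185
N(d₁) = N(-0.45) = 0.3264;  N(d₂) = N(-0.79) = 0.2148
C = 130·0.9734·0.3264 − 170·0.9185·0.2148 = 41.3033 − 33.5399 = 7.7634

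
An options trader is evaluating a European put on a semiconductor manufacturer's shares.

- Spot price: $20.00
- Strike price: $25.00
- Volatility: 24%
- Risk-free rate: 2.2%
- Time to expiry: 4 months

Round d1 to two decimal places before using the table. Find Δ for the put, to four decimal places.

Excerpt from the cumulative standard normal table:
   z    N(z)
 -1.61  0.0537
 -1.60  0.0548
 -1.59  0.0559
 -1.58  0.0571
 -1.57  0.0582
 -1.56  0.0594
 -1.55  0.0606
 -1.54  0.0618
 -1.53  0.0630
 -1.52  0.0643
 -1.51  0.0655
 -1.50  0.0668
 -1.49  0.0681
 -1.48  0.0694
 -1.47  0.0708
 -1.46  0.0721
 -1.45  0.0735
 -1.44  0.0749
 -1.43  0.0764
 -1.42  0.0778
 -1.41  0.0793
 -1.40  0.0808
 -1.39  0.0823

σ√T = 0.24·√0.3333 = 0.1386
d₁ = [ln(20/25) + (0.022 + 0.24²/2)·0.3333] / 0.1386 = [-0.2231 + 0.0169] / 0.1386 = -1.4882 which rounds to -1.49
N(d₁) = N(-1.49) = 0.0681
Δ_put = N(d₁) − 1 = 0.0681 − 1 = -0.9319

-0.9319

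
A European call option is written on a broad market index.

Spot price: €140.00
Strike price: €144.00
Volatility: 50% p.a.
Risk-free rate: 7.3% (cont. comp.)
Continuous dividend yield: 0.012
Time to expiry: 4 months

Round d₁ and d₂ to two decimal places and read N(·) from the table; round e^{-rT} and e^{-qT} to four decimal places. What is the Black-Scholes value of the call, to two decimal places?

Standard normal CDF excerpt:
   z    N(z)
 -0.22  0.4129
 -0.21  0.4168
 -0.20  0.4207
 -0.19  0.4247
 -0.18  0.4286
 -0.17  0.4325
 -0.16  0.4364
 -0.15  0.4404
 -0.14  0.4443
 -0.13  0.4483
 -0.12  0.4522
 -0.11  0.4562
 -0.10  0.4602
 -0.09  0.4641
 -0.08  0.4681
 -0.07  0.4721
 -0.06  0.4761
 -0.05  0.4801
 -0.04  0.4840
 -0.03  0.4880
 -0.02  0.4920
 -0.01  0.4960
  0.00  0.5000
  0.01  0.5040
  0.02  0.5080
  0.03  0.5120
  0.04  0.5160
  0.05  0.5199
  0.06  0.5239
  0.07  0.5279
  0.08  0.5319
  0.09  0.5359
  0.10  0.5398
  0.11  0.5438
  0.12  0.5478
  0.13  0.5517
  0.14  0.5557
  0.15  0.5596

€15.60

T = 0.3333;  σ√T = 0.2887
d₁ = [ln(140/144) + (0.073 − 0.012 + 0.5²/2)·0.3333] / 0.2887 = [-0.0282 + 0.0620] / 0.2887 = 0.1172 which rounds to 0.12
d₂ = d₁ − σ√T = 0.1172 − 0.2887 = -0.1715 which rounds to -0.17
exp(−qT) = exp(−0.012·0.3333) = 0.9960;  exp(−rT) = exp(−0.073·0.3333) = 0.9760
C = 140·0.9960·N(0.12) − 144·0.9760·N(-0.17) = 140·0.9960·0.5478 − 144·0.9760·0.4325 = 76.3852 − 60.7853 = 15.6000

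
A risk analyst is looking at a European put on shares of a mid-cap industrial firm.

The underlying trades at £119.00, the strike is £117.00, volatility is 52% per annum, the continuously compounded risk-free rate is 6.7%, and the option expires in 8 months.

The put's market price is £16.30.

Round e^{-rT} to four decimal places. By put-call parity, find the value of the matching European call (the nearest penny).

£23.41

e^(−rT) = e^(−0.067·0.6667) = 0.9563
Put-call parity: C − P = S − K·e^(−rT) = 119 − 117·0.9563 = 119 − 111.8871 = 7.1129
C = P + (C − P) = 16.30 + (7.1129) = 23.4129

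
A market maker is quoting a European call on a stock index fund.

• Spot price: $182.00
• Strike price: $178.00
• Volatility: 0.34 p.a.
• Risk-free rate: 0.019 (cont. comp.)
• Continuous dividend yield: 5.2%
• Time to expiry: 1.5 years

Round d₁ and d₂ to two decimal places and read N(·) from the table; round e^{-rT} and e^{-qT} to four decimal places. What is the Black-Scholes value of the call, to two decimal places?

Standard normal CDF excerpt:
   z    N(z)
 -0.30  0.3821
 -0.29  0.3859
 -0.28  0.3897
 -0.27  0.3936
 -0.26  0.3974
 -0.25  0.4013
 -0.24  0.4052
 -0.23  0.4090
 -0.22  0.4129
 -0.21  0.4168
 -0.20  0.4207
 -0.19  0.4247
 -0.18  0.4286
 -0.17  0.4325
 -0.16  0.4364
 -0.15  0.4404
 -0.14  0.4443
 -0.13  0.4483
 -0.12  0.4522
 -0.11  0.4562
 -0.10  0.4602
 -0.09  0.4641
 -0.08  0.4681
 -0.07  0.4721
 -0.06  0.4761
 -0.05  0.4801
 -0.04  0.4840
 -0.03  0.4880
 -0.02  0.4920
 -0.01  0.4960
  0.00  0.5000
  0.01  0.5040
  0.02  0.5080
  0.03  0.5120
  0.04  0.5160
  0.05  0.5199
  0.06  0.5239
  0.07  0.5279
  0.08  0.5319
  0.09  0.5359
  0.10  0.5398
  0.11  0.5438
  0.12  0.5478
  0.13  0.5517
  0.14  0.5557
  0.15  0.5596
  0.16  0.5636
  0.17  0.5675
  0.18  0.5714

σ√T = 0.34·√1.5 = 0.4164
ln(S/K) + (r − q + σ²/2)T = ln(182/178) + (0.019 − 0.052 + 0.34²/2)·1.5 = 0.0222 + 0.0372 = 0.0594
d₁ = 0.0594 / 0.4164 = 0.1427 which rounds to 0.14
d₂ = d₁ − σ√T = 0.1427 − 0.4164 = -0.2737 which rounds to -0.27
exp(−qT) = exp(−0.052·1.5) = 0.9250;  exp(−rT) = exp(−0.019·1.5) = 0.9719
C = 182·0.9250·N(0.14) − 178·0.9719·N(-0.27) = 182·0.9250·0.5557 − 178·0.9719·0.3936 = 93.5521 − 68.0921 = 25.4600

$25.46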